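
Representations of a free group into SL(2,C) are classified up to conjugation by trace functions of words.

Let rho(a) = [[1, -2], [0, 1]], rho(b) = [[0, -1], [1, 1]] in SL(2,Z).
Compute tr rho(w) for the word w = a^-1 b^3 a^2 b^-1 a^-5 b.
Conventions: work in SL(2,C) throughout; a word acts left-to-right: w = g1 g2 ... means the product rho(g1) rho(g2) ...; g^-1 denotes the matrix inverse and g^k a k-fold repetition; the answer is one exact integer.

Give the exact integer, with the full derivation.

rho(a^-1) = [[1, 2], [0, 1]]
... * rho(b) = [[0, -1], [1, 1]]  ->  [[2, 1], [1, 1]]
... * rho(b) = [[0, -1], [1, 1]]  ->  [[1, -1], [1, 0]]
... * rho(b) = [[0, -1], [1, 1]]  ->  [[-1, -2], [0, -1]]
... * rho(a) = [[1, -2], [0, 1]]  ->  [[-1, 0], [0, -1]]
... * rho(a) = [[1, -2], [0, 1]]  ->  [[-1, 2], [0, -1]]
... * rho(b^-1) = [[1, 1], [-1, 0]]  ->  [[-3, -1], [1, 0]]
... * rho(a^-1) = [[1, 2], [0, 1]]  ->  [[-3, -7], [1, 2]]
... * rho(a^-1) = [[1, 2], [0, 1]]  ->  [[-3, -13], [1, 4]]
... * rho(a^-1) = [[1, 2], [0, 1]]  ->  [[-3, -19], [1, 6]]
... * rho(a^-1) = [[1, 2], [0, 1]]  ->  [[-3, -25], [1, 8]]
... * rho(a^-1) = [[1, 2], [0, 1]]  ->  [[-3, -31], [1, 10]]
... * rho(b) = [[0, -1], [1, 1]]  ->  [[-31, -28], [10, 9]]
tr = -31 + 9 = -22

-22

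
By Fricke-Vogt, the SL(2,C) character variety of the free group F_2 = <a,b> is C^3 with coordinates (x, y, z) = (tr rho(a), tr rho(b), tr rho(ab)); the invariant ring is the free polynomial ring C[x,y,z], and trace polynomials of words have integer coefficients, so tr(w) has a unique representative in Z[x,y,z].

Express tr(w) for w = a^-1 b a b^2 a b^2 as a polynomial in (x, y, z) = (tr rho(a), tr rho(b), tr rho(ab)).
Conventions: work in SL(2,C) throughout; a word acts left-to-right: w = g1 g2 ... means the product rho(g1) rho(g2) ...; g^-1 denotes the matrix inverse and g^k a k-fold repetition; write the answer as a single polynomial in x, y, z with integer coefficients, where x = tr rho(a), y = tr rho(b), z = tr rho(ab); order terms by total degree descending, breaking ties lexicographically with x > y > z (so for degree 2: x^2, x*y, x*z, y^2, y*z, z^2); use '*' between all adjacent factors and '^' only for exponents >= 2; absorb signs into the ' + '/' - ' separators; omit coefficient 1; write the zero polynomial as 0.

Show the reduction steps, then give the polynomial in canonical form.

trace(a b a b) = trace(b a) trace(b a) - trace(1)  (split on b) = z^2 - 2
trace(a b a) = trace(a) trace(b a) - trace(b)  (reduce the a square) = x*z - y
trace(a b^2 a b) = trace(b) trace(a b a b) - trace(a b a)  (reduce the b square) = y*z^2 - x*z - y
trace(b^2 a) = trace(b) trace(a b) - trace(a)  (reduce the b square) = y*z - x
trace(b^2) = trace(b) trace(b) - trace(1)  (reduce the b square) = y^2 - 2
trace(a b^2 a) = trace(a) trace(b^2 a) - trace(b^2)  (reduce the a square) = x*y*z - x^2 - y^2 + 2
trace(b a b^2 a b) = trace(b) trace(a b^2 a b) - trace(a b^2 a)  (reduce the b square) = y^2*z^2 - 2*x*y*z + x^2 - 2
trace(b a b^2 a b^2) = trace(b) trace(b a b^2 a b) - trace(b a b^2 a)  (reduce the b square) = y^3*z^2 - 2*x*y^2*z + x^2*y - y*z^2 + x*z - y
trace(a b a b a b) = trace(a b a b) trace(a b) - trace(b a)  (split on a) = z^3 - 3*z
trace(a b a b a) = trace(a) trace(b a b a) - trace(b a b)  (reduce the a square) = x*z^2 - y*z - x
trace(a b^2 a b a b) = trace(b) trace(a b a b a b) - trace(a b a b a)  (reduce the b square) = y*z^3 - x*z^2 - 2*y*z + x
trace(a b a^2) = trace(a) trace(b a^2) - trace(b a)  (reduce the a square) = x^2*z - x*y - z
trace(a b^2 a b a) = trace(b) trace(a b a^2 b) - trace(a b a^2)  (reduce the b square) = x*y*z^2 - x^2*z - y^2*z + z
trace(b a b^2 a b^2 a) = trace(b) trace(a b^2 a b a b) - trace(a b^2 a b a)  (reduce the b square) = y^2*z^3 - 2*x*y*z^2 + x^2*z - y^2*z + x*y - z
trace(a^-1 b a b^2 a b^2) = trace(b a b^2 a b^2) trace(a) - trace(b a b^2 a b^2 a)  (eliminate a^-1) = x*y^3*z^2 - 2*x^2*y^2*z - y^2*z^3 + x^3*y + x*y*z^2 + y^2*z - 2*x*y + z

x*y^3*z^2 - 2*x^2*y^2*z - y^2*z^3 + x^3*y + x*y*z^2 + y^2*z - 2*x*y + z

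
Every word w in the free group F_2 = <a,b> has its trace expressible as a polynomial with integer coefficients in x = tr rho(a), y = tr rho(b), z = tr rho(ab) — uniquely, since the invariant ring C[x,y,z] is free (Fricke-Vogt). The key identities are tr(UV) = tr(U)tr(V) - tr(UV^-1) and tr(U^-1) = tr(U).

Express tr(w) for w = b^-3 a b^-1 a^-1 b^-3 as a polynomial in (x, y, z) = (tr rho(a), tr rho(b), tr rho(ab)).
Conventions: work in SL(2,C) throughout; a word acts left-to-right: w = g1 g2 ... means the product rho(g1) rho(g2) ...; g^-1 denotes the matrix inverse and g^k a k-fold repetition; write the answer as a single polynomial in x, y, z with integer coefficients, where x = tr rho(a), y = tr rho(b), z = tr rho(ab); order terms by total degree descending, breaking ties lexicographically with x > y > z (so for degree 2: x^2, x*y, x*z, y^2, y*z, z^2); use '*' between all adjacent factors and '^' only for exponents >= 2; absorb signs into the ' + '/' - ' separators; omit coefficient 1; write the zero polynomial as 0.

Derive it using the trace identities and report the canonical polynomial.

and tr(b^-1 a) = tr(a)*tr(b) - tr(a b)   [inverse elimination on b] = x*y - z
and tr(b^-1 a b^-1) = tr(b^-1 a)*tr(b) - tr(b^-1 a b)   [inverse elimination on b] = x*y^2 - y*z - x
tr(a^2) = tr(a)*tr(a) - tr(1)   [square of a] = x^2 - 2
next, tr(a^2 b) = tr(a)*tr(b a) - tr(b)   [square of a] = x*z - y
tr(a b^-1 a) = tr(a^2)*tr(b) - tr(a^2 b)   [inverse elimination on b] = x^2*y - x*z - y
tr(a b a b) = tr(b a)*tr(b a) - tr(1)   [split at a repeated b] = z^2 - 2
next, tr(a b^-1 a b) = tr(a b a)*tr(b) - tr(a b a b)   [inverse elimination on b] = x*y*z - y^2 - z^2 + 2
tr(b^-1 a b^-1 a) = tr(a b^-1 a)*tr(b) - tr(a b^-1 a b)   [inverse elimination on b] = x^2*y^2 - 2*x*y*z + z^2 - 2
next, tr(a b^-1 a^-1 b^-1) = tr(b^-1 a b^-1)*tr(a) - tr(b^-1 a b^-1 a)   [inverse elimination on a] = x*y*z - x^2 - z^2 + 2
and tr(b^-1 a b^-1 a^-1 b^-1) = tr(a b^-1 a^-1 b^-1)*tr(b) - tr(a b^-1 a^-1)   [inverse elimination on b] = x*y^2*z - x^2*y - y*z^2 + y
tr(b^-2 a b^-1 a^-1 b^-1) = tr(b^-1 a b^-1 a^-1 b^-1)*tr(b) - tr(b^-1 a b^-1 a^-1)   [inverse elimination on b] = x*y^3*z - x^2*y^2 - y^2*z^2 - x*y*z + x^2 + y^2 + z^2 - 2
and tr(b^-2 a b^-1 a^-1 b^-2) = tr(b^-2 a b^-1 a^-1 b^-1)*tr(b) - tr(b^-2 a b^-1 a^-1)   [inverse elimination on b] = x*y^4*z - x^2*y^3 - y^3*z^2 - 2*x*y^2*z + 2*x^2*y + y^3 + 2*y*z^2 - 3*y
next, tr(b^-1 a b^-1 a^-1 b^-4) = tr(b^-2 a b^-1 a^-1 b^-2)*tr(b) - tr(b^-2 a b^-1 a^-1 b^-1)   [inverse elimination on b] = x*y^5*z - x^2*y^4 - y^4*z^2 - 3*x*y^3*z + 3*x^2*y^2 + y^4 + 3*y^2*z^2 + x*y*z - x^2 - 4*y^2 - z^2 + 2
tr(b^-3 a b^-1 a^-1 b^-3) = tr(b^-1 a b^-1 a^-1 b^-4)*tr(b) - tr(b^-1 a b^-1 a^-1 b^-3)   [inverse elimination on b] = x*y^6*z - x^2*y^5 - y^5*z^2 - 4*x*y^4*z + 4*x^2*y^3 + y^5 + 4*y^3*z^2 + 3*x*y^2*z - 3*x^2*y - 5*y^3 - 3*y*z^2 + 5*y

x*y^6*z - x^2*y^5 - y^5*z^2 - 4*x*y^4*z + 4*x^2*y^3 + y^5 + 4*y^3*z^2 + 3*x*y^2*z - 3*x^2*y - 5*y^3 - 3*y*z^2 + 5*y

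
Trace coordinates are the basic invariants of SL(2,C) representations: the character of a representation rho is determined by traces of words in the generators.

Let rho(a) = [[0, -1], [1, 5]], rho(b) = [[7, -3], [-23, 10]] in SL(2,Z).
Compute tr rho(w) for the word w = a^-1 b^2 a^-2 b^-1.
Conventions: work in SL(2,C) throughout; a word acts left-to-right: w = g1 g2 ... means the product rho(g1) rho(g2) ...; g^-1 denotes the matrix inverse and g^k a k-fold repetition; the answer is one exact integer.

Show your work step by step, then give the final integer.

rho(a^-1) = [[5, 1], [-1, 0]]
... * rho(b) = [[7, -3], [-23, 10]]  ->  [[12, -5], [-7, 3]]
... * rho(b) = [[7, -3], [-23, 10]]  ->  [[199, -86], [-118, 51]]
... * rho(a^-1) = [[5, 1], [-1, 0]]  ->  [[1081, 199], [-641, -118]]
... * rho(a^-1) = [[5, 1], [-1, 0]]  ->  [[5206, 1081], [-3087, -641]]
... * rho(b^-1) = [[10, 3], [23, 7]]  ->  [[76923, 23185], [-45613, -13748]]
tr = 76923 + -13748 = 63175

63175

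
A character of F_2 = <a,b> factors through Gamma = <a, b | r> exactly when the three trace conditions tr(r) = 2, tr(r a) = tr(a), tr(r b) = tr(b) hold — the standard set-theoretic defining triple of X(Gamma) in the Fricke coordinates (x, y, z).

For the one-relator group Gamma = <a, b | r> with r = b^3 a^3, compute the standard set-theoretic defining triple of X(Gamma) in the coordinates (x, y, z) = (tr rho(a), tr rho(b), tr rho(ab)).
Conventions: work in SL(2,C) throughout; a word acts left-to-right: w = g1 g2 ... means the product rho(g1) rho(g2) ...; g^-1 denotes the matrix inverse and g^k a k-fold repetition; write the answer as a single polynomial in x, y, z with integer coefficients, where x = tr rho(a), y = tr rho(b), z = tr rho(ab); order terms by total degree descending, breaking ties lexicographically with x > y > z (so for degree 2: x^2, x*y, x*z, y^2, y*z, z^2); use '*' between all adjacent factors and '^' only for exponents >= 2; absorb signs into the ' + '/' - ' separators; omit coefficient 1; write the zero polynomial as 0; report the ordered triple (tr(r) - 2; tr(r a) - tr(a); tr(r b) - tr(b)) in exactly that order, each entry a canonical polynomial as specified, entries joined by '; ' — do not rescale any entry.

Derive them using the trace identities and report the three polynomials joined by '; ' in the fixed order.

trace(b a b) = trace(b) * trace(a b) - trace(a) = y*z - x
trace(b^3 a) = trace(b) * trace(b a b) - trace(b a) = y^2*z - x*y - z
trace(b^2) = trace(b) * trace(b) - trace(1) = y^2 - 2
trace(b^3) = trace(b) * trace(b^2) - trace(b) = y^3 - 3*y
trace(a b^3 a) = trace(a) * trace(b^3 a) - trace(b^3) = x*y^2*z - x^2*y - y^3 - x*z + 3*y
trace(b^3 a^3) = trace(a) * trace(a b^3 a) - trace(a b^3) = x^2*y^2*z - x^3*y - x*y^3 - x^2*z - y^2*z + 4*x*y + z
trace(b^2 a^2) = trace(a) * trace(b^2 a) - trace(b^2) = x*y*z - x^2 - y^2 + 2
trace(a b^2 a^2) = trace(a) * trace(b^2 a^2) - trace(b^2 a) = x^2*y*z - x^3 - x*y^2 - y*z + 3*x
trace(a^4 b^2) = trace(a) * trace(a b^2 a^2) - trace(a b^2 a) = x^3*y*z - x^4 - x^2*y^2 - 2*x*y*z + 4*x^2 + y^2 - 2
trace(b a^2) = trace(a) * trace(b a) - trace(b) = x*z - y
trace(a^2 b a) = trace(a) * trace(b a^2) - trace(b a) = x^2*z - x*y - z
trace(a^4 b) = trace(a) * trace(a^2 b a) - trace(a^2 b) = x^3*z - x^2*y - 2*x*z + y
trace(b^3 a^4) = trace(b) * trace(a^4 b^2) - trace(a^4 b) = x^3*y^2*z - x^4*y - x^2*y^3 - x^3*z - 2*x*y^2*z + 5*x^2*y + y^3 + 2*x*z - 3*y
trace(b^3 a^3 b) = trace(b) * trace(a^3 b^3) - trace(a^3 b^2)  (reduce the b square) = x^2*y^3*z - x^3*y^2 - x*y^4 - 2*x^2*y*z - y^3*z + x^3 + 5*x*y^2 + 2*y*z - 3*x
assemble the triple (trace(r) - 2; trace(r a) - x; trace(r b) - y)

x^2*y^2*z - x^3*y - x*y^3 - x^2*z - y^2*z + 4*x*y + z - 2; x^3*y^2*z - x^4*y - x^2*y^3 - x^3*z - 2*x*y^2*z + 5*x^2*y + y^3 + 2*x*z - x - 3*y; x^2*y^3*z - x^3*y^2 - x*y^4 - 2*x^2*y*z - y^3*z + x^3 + 5*x*y^2 + 2*y*z - 3*x - y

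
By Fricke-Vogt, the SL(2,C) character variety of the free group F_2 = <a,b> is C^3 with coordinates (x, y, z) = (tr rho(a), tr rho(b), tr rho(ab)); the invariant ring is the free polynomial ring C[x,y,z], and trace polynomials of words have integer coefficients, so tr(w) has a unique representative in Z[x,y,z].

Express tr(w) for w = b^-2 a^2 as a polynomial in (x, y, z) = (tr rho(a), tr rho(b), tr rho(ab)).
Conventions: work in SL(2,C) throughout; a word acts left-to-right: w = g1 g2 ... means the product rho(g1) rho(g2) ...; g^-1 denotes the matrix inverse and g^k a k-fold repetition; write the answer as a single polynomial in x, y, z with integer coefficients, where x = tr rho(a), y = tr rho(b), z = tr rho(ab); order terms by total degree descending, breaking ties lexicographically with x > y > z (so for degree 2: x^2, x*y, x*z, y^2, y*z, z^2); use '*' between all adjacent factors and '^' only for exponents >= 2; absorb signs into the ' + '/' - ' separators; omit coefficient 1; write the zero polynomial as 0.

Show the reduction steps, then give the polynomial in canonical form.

x^2*y^2 - x*y*z - x^2 - y^2 + 2

tr(a^2) = tr(a) tr(a) - tr(1)   [square of a] = x^2 - 2
tr(a^2 b) = tr(a) tr(b a) - tr(b)   [square of a] = x*z - y
use: tr(b^-1 a^2) = tr(a^2) tr(b) - tr(a^2 b)   [inverse elimination on b] = x^2*y - x*z - y
use: tr(b^-2 a^2) = tr(b^-1 a^2) tr(b) - tr(b^-1 a^2 b)   [inverse elimination on b] = x^2*y^2 - x*y*z - x^2 - y^2 + 2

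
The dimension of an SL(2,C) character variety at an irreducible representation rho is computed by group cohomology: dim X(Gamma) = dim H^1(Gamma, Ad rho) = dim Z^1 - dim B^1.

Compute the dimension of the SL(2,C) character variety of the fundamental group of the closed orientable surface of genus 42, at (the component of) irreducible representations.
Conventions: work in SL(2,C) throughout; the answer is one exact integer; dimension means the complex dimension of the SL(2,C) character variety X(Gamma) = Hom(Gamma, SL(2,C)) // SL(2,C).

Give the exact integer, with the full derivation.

246

pi_1 of the closed genus-42 surface has 84 generators bound by the single product-of-commutators relator.
Before the relator condition, cocycle space has dim 3*84 = 252.
d_2 is surjective at irreducible rho (its cokernel H^2 is dual to H^0 = 0), so dim Z^1 = 252 - 3 = 249.
dim B^1 = 3 (coboundaries, injective at irreducible rho).
dim H^1 = 249 - 3 = 246 = dim X.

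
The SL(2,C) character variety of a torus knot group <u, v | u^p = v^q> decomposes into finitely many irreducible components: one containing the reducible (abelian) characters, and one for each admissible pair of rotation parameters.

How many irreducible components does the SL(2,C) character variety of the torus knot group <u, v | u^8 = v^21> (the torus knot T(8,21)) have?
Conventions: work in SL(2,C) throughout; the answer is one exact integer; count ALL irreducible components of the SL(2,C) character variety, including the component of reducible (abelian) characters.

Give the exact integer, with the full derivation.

71

In the torus knot group T(8,21), u^8 = v^21 is central, so an irreducible representation sends it to +I or -I (Schur).
On an irreducible component, tr(u) is locked at 2*cos(pi*alpha/8) for some alpha in 1..7, and tr(v) at 2*cos(pi*beta/21) for some beta in 1..20.
u^8 = (-1)^alpha I and v^21 = (-1)^beta I must agree, so alpha and beta have equal parity.
count pairs: odd alpha (4 choices) x odd beta (10), plus even alpha (3) x even beta (10): 4*10 + 3*10 = 70.
That is 70 components of irreducible characters, and with the reducible (abelian) component the total is 71.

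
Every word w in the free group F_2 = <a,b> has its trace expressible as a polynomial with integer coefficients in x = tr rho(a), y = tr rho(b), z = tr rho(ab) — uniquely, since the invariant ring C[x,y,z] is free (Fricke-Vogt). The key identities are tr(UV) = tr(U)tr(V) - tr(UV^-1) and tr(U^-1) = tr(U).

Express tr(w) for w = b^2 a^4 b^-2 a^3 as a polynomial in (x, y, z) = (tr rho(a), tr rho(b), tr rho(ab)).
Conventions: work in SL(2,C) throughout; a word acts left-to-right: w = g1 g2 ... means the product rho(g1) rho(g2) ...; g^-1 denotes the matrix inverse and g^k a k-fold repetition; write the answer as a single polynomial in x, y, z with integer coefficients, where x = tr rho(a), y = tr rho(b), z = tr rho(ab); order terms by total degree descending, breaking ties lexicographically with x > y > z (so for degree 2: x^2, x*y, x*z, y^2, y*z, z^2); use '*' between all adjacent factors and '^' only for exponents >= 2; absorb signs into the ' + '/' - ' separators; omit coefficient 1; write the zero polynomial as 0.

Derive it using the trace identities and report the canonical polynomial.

x^6*y^3*z - x^7*y^2 - x^5*y^4 - x^5*y^2*z^2 - 3*x^4*y^3*z + x^7 + 7*x^5*y^2 + 3*x^3*y^4 + 3*x^3*y^2*z^2 + 2*x^2*y^3*z - 7*x^5 - 14*x^3*y^2 - 2*x*y^4 - 2*x*y^2*z^2 + 14*x^3 + 8*x*y^2 - 7*x

apply: trace(b a^2) = trace(a)*trace(b a) - trace(b)   [square of a] = x*z - y
use: trace(a^2 b a) = trace(a)*trace(b a^2) - trace(b a)   [square of a] = x^2*z - x*y - z
use: trace(a^4 b) = trace(a)*trace(a^2 b a) - trace(a^2 b)   [square of a] = x^3*z - x^2*y - 2*x*z + y
apply: trace(a^2) = trace(a)*trace(a) - trace(1)   [square of a] = x^2 - 2
trace(a^3) = trace(a)*trace(a^2) - trace(a)   [square of a] = x^3 - 3*x
use: trace(a^4) = trace(a)*trace(a^3) - trace(a^2)   [square of a] = x^4 - 4*x^2 + 2
use: trace(b^2 a^4) = trace(b)*trace(a^4 b) - trace(a^4)   [square of b] = x^3*y*z - x^4 - x^2*y^2 - 2*x*y*z + 4*x^2 + y^2 - 2
trace(b^2 a^3) = trace(b)*trace(a^3 b) - trace(a^3)   [square of b] = x^2*y*z - x^3 - x*y^2 - y*z + 3*x
trace(a^4 b^2 a) = trace(a)*trace(b^2 a^4) - trace(b^2 a^3)   [square of a] = x^4*y*z - x^5 - x^3*y^2 - 3*x^2*y*z + 5*x^3 + 2*x*y^2 + y*z - 5*x
apply: trace(a b^2 a^5) = trace(a)*trace(a^4 b^2 a) - trace(a^4 b^2)   [square of a] = x^5*y*z - x^6 - x^4*y^2 - 4*x^3*y*z + 6*x^4 + 3*x^2*y^2 + 3*x*y*z - 9*x^2 - y^2 + 2
trace(a^3 b^2 a^4) = trace(a)*trace(a b^2 a^5) - trace(a b^2 a^4)   [square of a] = x^6*y*z - x^7 - x^5*y^2 - 5*x^4*y*z + 7*x^5 + 4*x^3*y^2 + 6*x^2*y*z - 14*x^3 - 3*x*y^2 - y*z + 7*x
trace(b a b a) = trace(b a)*trace(b a) - trace(1)   [split at a repeated b] = z^2 - 2
apply: trace(b a b) = trace(b)*trace(a b) - trace(a)   [square of b] = y*z - x
trace(a b a b a) = trace(a)*trace(b a b a) - trace(b a b)   [square of a] = x*z^2 - y*z - x
apply: trace(a b a b a^2) = trace(a)*trace(a b a b a) - trace(a b a b)   [square of a] = x^2*z^2 - x*y*z - x^2 - z^2 + 2
trace(a^4 b a b) = trace(a)*trace(a b a b a^2) - trace(a b a b a)   [square of a] = x^3*z^2 - x^2*y*z - x^3 - 2*x*z^2 + y*z + 3*x
trace(a^4 b a) = trace(a)*trace(a^2 b a^2) - trace(a^2 b a)   [square of a] = x^4*z - x^3*y - 3*x^2*z + 2*x*y + z
apply: trace(b^2 a^4 b a) = trace(b)*trace(a^4 b a b) - trace(a^4 b a)   [square of b] = x^3*y*z^2 - x^4*z - x^2*y^2*z - 2*x*y*z^2 + 3*x^2*z + y^2*z + x*y - z
apply: trace(b^3 a) = trace(b)*trace(a b^2) - trace(a b)   [square of b] = y^2*z - x*y - z
use: trace(b^2) = trace(b)*trace(b) - trace(1)   [square of b] = y^2 - 2
trace(b^3) = trace(b)*trace(b^2) - trace(b)   [square of b] = y^3 - 3*y
apply: trace(b^3 a^2) = trace(a)*trace(b^3 a) - trace(b^3)   [square of a] = x*y^2*z - x^2*y - y^3 - x*z + 3*y
apply: trace(a b^3 a^2) = trace(a)*trace(b^3 a^2) - trace(b^3 a)   [square of a] = x^2*y^2*z - x^3*y - x*y^3 - x^2*z - y^2*z + 4*x*y + z
use: trace(b^2 a^4 b) = trace(a)*trace(a b^3 a^2) - trace(a b^3 a)   [square of a] = x^3*y^2*z - x^4*y - x^2*y^3 - x^3*z - 2*x*y^2*z + 5*x^2*y + y^3 + 2*x*z - 3*y
trace(b^2 a^4 b a^2) = trace(a)*trace(b^2 a^4 b a) - trace(b^2 a^4 b)   [square of a] = x^4*y*z^2 - x^5*z - 2*x^3*y^2*z + x^4*y + x^2*y^3 - 2*x^2*y*z^2 + 4*x^3*z + 3*x*y^2*z - 4*x^2*y - y^3 - 3*x*z + 3*y
use: trace(a^3 b^2 a^4 b) = trace(a)*trace(b^2 a^4 b a^2) - trace(b^2 a^4 b a)   [square of a] = x^5*y*z^2 - x^6*z - 2*x^4*y^2*z + x^5*y + x^3*y^3 - 3*x^3*y*z^2 + 5*x^4*z + 4*x^2*y^2*z - 4*x^3*y - x*y^3 + 2*x*y*z^2 - 6*x^2*z - y^2*z + 2*x*y + z
trace(b^-1 a^3 b^2 a^4) = trace(a^3 b^2 a^4)*trace(b) - trace(a^3 b^2 a^4 b)   [inverse elimination on b] = x^6*y^2*z - x^7*y - x^5*y^3 - x^5*y*z^2 + x^6*z - 3*x^4*y^2*z + 6*x^5*y + 3*x^3*y^3 + 3*x^3*y*z^2 - 5*x^4*z + 2*x^2*y^2*z - 10*x^3*y - 2*x*y^3 - 2*x*y*z^2 + 6*x^2*z + 5*x*y - z
trace(b^2 a^4 b^-2 a^3) = trace(b^-1 a^3 b^2 a^4)*trace(b) - trace(b^-1 a^3 b^2 a^4 b)   [inverse elimination on b] = x^6*y^3*z - x^7*y^2 - x^5*y^4 - x^5*y^2*z^2 - 3*x^4*y^3*z + x^7 + 7*x^5*y^2 + 3*x^3*y^4 + 3*x^3*y^2*z^2 + 2*x^2*y^3*z - 7*x^5 - 14*x^3*y^2 - 2*x*y^4 - 2*x*y^2*z^2 + 14*x^3 + 8*x*y^2 - 7*x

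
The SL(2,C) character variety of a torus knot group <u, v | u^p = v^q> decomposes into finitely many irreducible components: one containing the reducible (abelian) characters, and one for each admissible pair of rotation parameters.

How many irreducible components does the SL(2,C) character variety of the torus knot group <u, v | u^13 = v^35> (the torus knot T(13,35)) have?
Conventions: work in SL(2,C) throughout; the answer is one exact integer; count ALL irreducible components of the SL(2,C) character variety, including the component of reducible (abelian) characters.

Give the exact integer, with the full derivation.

205

For T(13,35): irreducibility forces the central element u^13 = v^35 to one of +I, -I.
So on each irreducible component the traces are pinned: tr(u) = 2*cos(pi*alpha/13) with 1 <= alpha <= 12, tr(v) = 2*cos(pi*beta/35) with 1 <= beta <= 34.
u^13 = (-1)^alpha I and v^35 = (-1)^beta I must agree, so alpha and beta have equal parity.
count pairs: odd alpha (6 choices) x odd beta (17), plus even alpha (6) x even beta (17): 6*17 + 6*17 = 204.
Total: 204 irreducible-character components + 1 reducible (abelian) component = 205.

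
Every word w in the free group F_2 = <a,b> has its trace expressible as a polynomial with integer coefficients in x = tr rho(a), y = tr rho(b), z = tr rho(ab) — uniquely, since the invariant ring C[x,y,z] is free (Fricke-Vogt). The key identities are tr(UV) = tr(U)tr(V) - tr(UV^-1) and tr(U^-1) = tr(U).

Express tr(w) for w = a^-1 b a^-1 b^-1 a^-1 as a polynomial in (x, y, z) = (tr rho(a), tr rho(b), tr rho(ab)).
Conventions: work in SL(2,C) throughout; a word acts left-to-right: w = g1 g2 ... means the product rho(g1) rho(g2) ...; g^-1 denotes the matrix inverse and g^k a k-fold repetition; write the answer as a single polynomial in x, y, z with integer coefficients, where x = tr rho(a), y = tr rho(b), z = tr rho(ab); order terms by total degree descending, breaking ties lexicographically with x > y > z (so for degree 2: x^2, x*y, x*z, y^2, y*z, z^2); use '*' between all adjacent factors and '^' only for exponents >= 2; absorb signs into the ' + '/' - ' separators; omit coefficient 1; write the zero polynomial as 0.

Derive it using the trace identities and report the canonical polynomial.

tr(a^-1) = tr(a) = x
tr(a b a) = tr(a) * tr(b a) - tr(b) = x*z - y
so tr(a b a b) = tr(a b) * tr(a b) - tr(1)   [split at repeated a] = z^2 - 2
tr(b^-1 a b a) = tr(a b a) * tr(b) - tr(a b a b) = x*y*z - y^2 - z^2 + 2
reduce: tr(b a^-1 b^-1 a) = tr(b^-1 a b) * tr(a) - tr(b^-1 a b a) = -x*y*z + x^2 + y^2 + z^2 - 2
reduce: tr(a^-1 b a^-1 b^-1) = tr(b a^-1 b^-1) * tr(a) - tr(b a^-1 b^-1 a) = x*y*z - y^2 - z^2 + 2
so tr(a^-1 b a^-1 b^-1 a^-1) = tr(a^-1 b a^-1 b^-1) * tr(a) - tr(a^-1 b a^-1 b^-1 a) = x^2*y*z - x*y^2 - x*z^2 + x

x^2*y*z - x*y^2 - x*z^2 + x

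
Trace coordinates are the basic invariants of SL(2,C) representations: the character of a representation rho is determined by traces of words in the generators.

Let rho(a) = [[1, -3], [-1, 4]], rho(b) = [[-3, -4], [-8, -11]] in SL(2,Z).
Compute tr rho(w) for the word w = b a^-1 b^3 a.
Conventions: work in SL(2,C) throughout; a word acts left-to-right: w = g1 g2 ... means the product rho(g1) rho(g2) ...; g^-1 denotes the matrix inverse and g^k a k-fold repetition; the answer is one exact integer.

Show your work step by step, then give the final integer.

184274

rho(b) = [[-3, -4], [-8, -11]]
... * rho(a^-1) = [[4, 3], [1, 1]]  ->  [[-16, -13], [-43, -35]]
... * rho(b) = [[-3, -4], [-8, -11]]  ->  [[152, 207], [409, 557]]
... * rho(b) = [[-3, -4], [-8, -11]]  ->  [[-2112, -2885], [-5683, -7763]]
... * rho(b) = [[-3, -4], [-8, -11]]  ->  [[29416, 40183], [79153, 108125]]
... * rho(a) = [[1, -3], [-1, 4]]  ->  [[-10767, 72484], [-28972, 195041]]
tr = -10767 + 195041 = 184274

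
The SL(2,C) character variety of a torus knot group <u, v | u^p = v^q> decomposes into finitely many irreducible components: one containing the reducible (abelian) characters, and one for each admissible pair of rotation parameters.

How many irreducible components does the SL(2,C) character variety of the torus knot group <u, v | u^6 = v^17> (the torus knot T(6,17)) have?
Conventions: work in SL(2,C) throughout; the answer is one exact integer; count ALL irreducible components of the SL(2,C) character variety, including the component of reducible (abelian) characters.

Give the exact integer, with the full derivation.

Gamma = < u, v | u^6 = v^17 > (torus knot T(6,17)); the central element u^6 = v^17 acts as +I or -I in any irreducible SL(2,C) representation.
On an irreducible component, tr(u) is locked at 2*cos(pi*alpha/6) for some alpha in 1..5, and tr(v) at 2*cos(pi*beta/17) for some beta in 1..16.
The two central values (-1)^alpha I and (-1)^beta I must be the same matrix, so alpha and beta share a parity.
Counting: 3 odd alphas x 8 odd betas + 2 even alphas x 8 even betas = 24 + 16 = 40.
components with irreducible characters: 40; plus the single component of reducible (abelian) characters: total 41.

41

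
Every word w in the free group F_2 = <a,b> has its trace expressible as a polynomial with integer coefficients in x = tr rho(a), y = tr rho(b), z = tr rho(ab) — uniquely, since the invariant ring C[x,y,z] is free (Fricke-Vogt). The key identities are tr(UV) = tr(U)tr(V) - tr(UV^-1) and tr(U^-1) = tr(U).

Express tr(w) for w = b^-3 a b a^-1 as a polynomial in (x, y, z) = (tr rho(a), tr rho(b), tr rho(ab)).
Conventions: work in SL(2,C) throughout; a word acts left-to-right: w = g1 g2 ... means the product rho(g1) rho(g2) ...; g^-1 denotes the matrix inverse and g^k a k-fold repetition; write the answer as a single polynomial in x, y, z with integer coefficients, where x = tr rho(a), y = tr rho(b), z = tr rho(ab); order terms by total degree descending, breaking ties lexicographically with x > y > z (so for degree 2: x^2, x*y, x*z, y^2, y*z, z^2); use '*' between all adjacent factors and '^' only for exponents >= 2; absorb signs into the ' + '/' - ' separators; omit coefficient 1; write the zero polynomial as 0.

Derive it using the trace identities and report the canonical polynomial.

-x*y^3*z + x^2*y^2 + y^4 + y^2*z^2 + x*y*z - x^2 - 4*y^2 - z^2 + 2

use: tr(a b a) = tr(a) * tr(b a) - tr(b) = x*z - y
use: tr(a b a b) = tr(a b) * tr(a b) - tr(1) = z^2 - 2
apply: tr(b^-1 a b a) = tr(a b a) * tr(b) - tr(a b a b) = x*y*z - y^2 - z^2 + 2
apply: tr(a b a^-1 b^-1) = tr(b^-1 a b) * tr(a) - tr(b^-1 a b a) = -x*y*z + x^2 + y^2 + z^2 - 2
tr(b^-2 a b a^-1) = tr(a b a^-1 b^-1) * tr(b) - tr(a b a^-1) = -x*y^2*z + x^2*y + y^3 + y*z^2 - 3*y
apply: tr(b^-3 a b a^-1) = tr(b^-2 a b a^-1) * tr(b) - tr(b^-2 a b a^-1 b) = -x*y^3*z + x^2*y^2 + y^4 + y^2*z^2 + x*y*z - x^2 - 4*y^2 - z^2 + 2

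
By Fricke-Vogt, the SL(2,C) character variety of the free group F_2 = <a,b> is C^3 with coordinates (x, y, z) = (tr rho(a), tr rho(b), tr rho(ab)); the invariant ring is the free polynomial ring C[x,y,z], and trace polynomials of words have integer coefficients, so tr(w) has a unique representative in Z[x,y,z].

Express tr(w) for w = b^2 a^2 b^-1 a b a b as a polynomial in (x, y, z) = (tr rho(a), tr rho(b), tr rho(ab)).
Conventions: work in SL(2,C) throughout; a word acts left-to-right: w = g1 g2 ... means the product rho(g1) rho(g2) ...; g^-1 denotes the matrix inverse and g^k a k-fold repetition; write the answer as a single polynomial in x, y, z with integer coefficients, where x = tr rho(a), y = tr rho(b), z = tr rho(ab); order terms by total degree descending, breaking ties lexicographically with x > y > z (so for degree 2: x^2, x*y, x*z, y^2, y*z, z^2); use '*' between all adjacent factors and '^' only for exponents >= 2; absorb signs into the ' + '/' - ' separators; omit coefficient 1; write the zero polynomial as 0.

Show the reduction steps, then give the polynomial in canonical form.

trace(a b a b) = trace(a b) * trace(a b) - trace(1)   [split at a repeated a] = z^2 - 2
trace(a b a) = trace(a) * trace(b a) - trace(b)   [square of a] = x*z - y
trace(b a b a b) = trace(b) * trace(a b a b) - trace(a b a)   [square of b] = y*z^2 - x*z - y
trace(b a b^3 a) = trace(b) * trace(b a b a b) - trace(b a b a)   [square of b] = y^2*z^2 - x*y*z - y^2 - z^2 + 2
trace(b a b) = trace(b) * trace(a b) - trace(a)   [square of b] = y*z - x
trace(b a b^2) = trace(b) * trace(b a b) - trace(b a)   [square of b] = y^2*z - x*y - z
trace(b a b^3) = trace(b) * trace(b a b^2) - trace(b a b)   [square of b] = y^3*z - x*y^2 - 2*y*z + x
trace(a b a b^3 a) = trace(a) * trace(b a b^3 a) - trace(b a b^3)   [square of a] = x*y^2*z^2 - x^2*y*z - y^3*z - x*z^2 + 2*y*z + x
trace(a b a b^3 a^2) = trace(a) * trace(a b a b^3 a) - trace(a b a b^3)   [square of a] = x^2*y^2*z^2 - x^3*y*z - x*y^3*z - x^2*z^2 - y^2*z^2 + 3*x*y*z + x^2 + y^2 + z^2 - 2
trace(a b a b a b) = trace(a b) * trace(a b a b) - trace(a^-1 b^-1)   [split at a repeated a] = z^3 - 3*z
trace(a b a b a) = trace(a) * trace(b a b a) - trace(b a b)   [square of a] = x*z^2 - y*z - x
trace(b a b a b^2 a) = trace(b) * trace(a b a b a b) - trace(a b a b a)   [square of b] = y*z^3 - x*z^2 - 2*y*z + x
trace(a^2 b a b a b^2) = trace(a) * trace(b a b a b^2 a) - trace(b a b a b^2)   [square of a] = x*y*z^3 - x^2*z^2 - y^2*z^2 - x*y*z + x^2 + y^2 + z^2 - 2
trace(a^2 b a b a b) = trace(a) * trace(b a b a b a) - trace(b a b a b)   [square of a] = x*z^3 - y*z^2 - 2*x*z + y
trace(a b a b^3 a^2 b) = trace(b) * trace(a^2 b a b a b^2) - trace(a^2 b a b a b)   [square of b] = x*y^2*z^3 - x^2*y*z^2 - y^3*z^2 - x*y^2*z - x*z^3 + x^2*y + y^3 + 2*y*z^2 + 2*x*z - 3*y
trace(b^2 a^2 b^-1 a b a b) = trace(a b a b^3 a^2) * trace(b) - trace(a b a b^3 a^2 b)   [inverse elimination on b] = x^2*y^3*z^2 - x^3*y^2*z - x*y^4*z - x*y^2*z^3 + 4*x*y^2*z + x*z^3 - y*z^2 - 2*x*z + y

x^2*y^3*z^2 - x^3*y^2*z - x*y^4*z - x*y^2*z^3 + 4*x*y^2*z + x*z^3 - y*z^2 - 2*x*z + y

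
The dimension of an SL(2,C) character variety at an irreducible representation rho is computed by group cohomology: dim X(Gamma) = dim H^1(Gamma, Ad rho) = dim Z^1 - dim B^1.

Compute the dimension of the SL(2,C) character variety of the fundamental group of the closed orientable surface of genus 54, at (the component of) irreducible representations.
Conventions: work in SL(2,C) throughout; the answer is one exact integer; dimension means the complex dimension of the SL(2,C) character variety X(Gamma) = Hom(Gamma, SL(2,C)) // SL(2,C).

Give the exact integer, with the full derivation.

The genus-54 surface group: 2g = 108 generators, one relator prod [a_i, b_i].
Before the relator condition, cocycle space has dim 3*108 = 324.
d_2 is surjective at irreducible rho (its cokernel H^2 is dual to H^0 = 0), so dim Z^1 = 324 - 3 = 321.
Coboundaries contribute dim B^1 = 3 (injective at irreducible rho).
dim X = dim H^1 = 321 - 3 = 318.

318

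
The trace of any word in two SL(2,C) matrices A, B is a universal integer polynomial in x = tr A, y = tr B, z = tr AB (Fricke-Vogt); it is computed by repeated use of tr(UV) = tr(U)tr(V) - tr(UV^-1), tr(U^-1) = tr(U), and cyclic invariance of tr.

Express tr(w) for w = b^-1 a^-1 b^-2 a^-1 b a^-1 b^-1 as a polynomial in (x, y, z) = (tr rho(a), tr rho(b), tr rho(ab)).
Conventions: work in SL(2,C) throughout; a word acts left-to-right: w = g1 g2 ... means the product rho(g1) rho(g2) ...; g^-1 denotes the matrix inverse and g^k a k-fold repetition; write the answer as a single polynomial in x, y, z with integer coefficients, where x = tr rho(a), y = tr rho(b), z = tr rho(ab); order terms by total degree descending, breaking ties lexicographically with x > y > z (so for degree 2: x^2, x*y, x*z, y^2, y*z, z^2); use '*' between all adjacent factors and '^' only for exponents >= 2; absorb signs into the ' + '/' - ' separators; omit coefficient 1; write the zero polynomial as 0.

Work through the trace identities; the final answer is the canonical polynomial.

trace(b^-1) = trace(b) = y
trace(b^-2) = trace(b^-1) * trace(b) - trace(1)  (eliminate b^-1) = y^2 - 2
trace(a b^-1) = trace(a) * trace(b) - trace(a b)  (eliminate b^-1) = x*y - z
trace(b^-2 a) = trace(a b^-1) * trace(b) - trace(a)  (eliminate b^-1) = x*y^2 - y*z - x
trace(a^-1 b^-2) = trace(b^-2) * trace(a) - trace(b^-2 a)  (eliminate a^-1) = y*z - x
trace(a^-1 b^-2 a^-1) = trace(a^-1 b^-2) * trace(a) - trace(a^-1 b^-2 a)  (eliminate a^-1) = x*y*z - x^2 - y^2 + 2
trace(b a b a) = trace(a b) * trace(a b) - trace(1)  (split on a) = z^2 - 2
trace(a^-1 b a b) = trace(b a b) * trace(a) - trace(b a b a)  (eliminate a^-1) = x*y*z - x^2 - z^2 + 2
trace(b^-1 a^-1 b a) = trace(a^-1 b a) * trace(b) - trace(a^-1 b a b)  (eliminate b^-1) = -x*y*z + x^2 + y^2 + z^2 - 2
trace(b^-1 a^-1 b a b^-1) = trace(b^-1 a^-1 b a) * trace(b) - trace(b^-1 a^-1 b a b)  (eliminate b^-1) = -x*y^2*z + x^2*y + y^3 + y*z^2 - 3*y
trace(b^-2 a^-1 b a b^-1) = trace(b^-1 a^-1 b a b^-1) * trace(b) - trace(b^-1 a^-1 b a)  (eliminate b^-1) = -x*y^3*z + x^2*y^2 + y^4 + y^2*z^2 + x*y*z - x^2 - 4*y^2 - z^2 + 2
trace(a^2) = trace(a) * trace(a) - trace(1)  (reduce the a square) = x^2 - 2
trace(a^2 b) = trace(a) * trace(b a) - trace(b)  (reduce the a square) = x*z - y
trace(a b^-1 a) = trace(a^2) * trace(b) - trace(a^2 b)  (eliminate b^-1) = x^2*y - x*z - y
trace(a b^-1 a b) = trace(a b a) * trace(b) - trace(a b a b)  (eliminate b^-1) = x*y*z - y^2 - z^2 + 2
trace(a b^-1 a b^-1) = trace(a b^-1 a) * trace(b) - trace(a b^-1 a b)  (eliminate b^-1) = x^2*y^2 - 2*x*y*z + z^2 - 2
trace(a b a^2) = trace(a) * trace(b a^2) - trace(b a)  (reduce the a square) = x^2*z - x*y - z
trace(a b a^2 b) = trace(a) * trace(b a b a) - trace(b a b)  (reduce the a square) = x*z^2 - y*z - x
trace(a b^-1 a b a) = trace(a b a^2) * trace(b) - trace(a b a^2 b)  (eliminate b^-1) = x^2*y*z - x*y^2 - x*z^2 + x
trace(a b a b a b) = trace(b a) * trace(b a b a) - trace(b^-1 a^-1)  (split on b) = z^3 - 3*z
trace(a b^-1 a b a b) = trace(a b a b a) * trace(b) - trace(a b a b a b)  (eliminate b^-1) = x*y*z^2 - y^2*z - z^3 - x*y + 3*z
trace(a b a b^-1 a b^-1) = trace(a b^-1 a b a) * trace(b) - trace(a b^-1 a b a b)  (eliminate b^-1) = x^2*y^2*z - x*y^3 - 2*x*y*z^2 + y^2*z + z^3 + 2*x*y - 3*z
trace(a b a b^-1 a) = trace(a^2 b a) * trace(b) - trace(a^2 b a b)  (eliminate b^-1) = x^2*y*z - x*y^2 - x*z^2 + x
trace(b a b^-1 a b^-2 a) = trace(a b a b^-1 a b^-1) * trace(b) - trace(a b a b^-1 a)  (eliminate b^-1) = x^2*y^3*z - x*y^4 - 2*x*y^2*z^2 - x^2*y*z + y^3*z + y*z^3 + 3*x*y^2 + x*z^2 - 3*y*z - x
trace(b^-2 a^-1 b a b^-1 a) = trace(b a b^-1 a b^-2) * trace(a) - trace(b a b^-1 a b^-2 a)  (eliminate a^-1) = -x^2*y^3*z + x^3*y^2 + x*y^4 + 2*x*y^2*z^2 - x^2*y*z - y^3*z - y*z^3 - 3*x*y^2 + 3*y*z - x
trace(b^-1 a^-1 b^-2 a^-1 b a) = trace(b^-2 a^-1 b a b^-1) * trace(a) - trace(b^-2 a^-1 b a b^-1 a)  (eliminate a^-1) = -x*y^2*z^2 + 2*x^2*y*z + y^3*z + y*z^3 - x^3 - x*y^2 - x*z^2 - 3*y*z + 3*x
trace(b^-1 a^-1 b^-2 a^-1 b a^-1) = trace(b^-1 a^-1 b^-2 a^-1 b) * trace(a) - trace(b^-1 a^-1 b^-2 a^-1 b a)  (eliminate a^-1) = x*y^2*z^2 - x^2*y*z - y^3*z - y*z^3 + x*z^2 + 3*y*z - x
trace(a^-1 b a^-2) = trace(a^-2 b) * trace(a) - trace(a^-2 b a)  (eliminate a^-1) = x^3*y - x^2*z - 2*x*y + z
trace(a^-1 b^-2 a^-1 b a^-1) = trace(a^-1 b a^-2 b^-1) * trace(b) - trace(a^-1 b a^-2)  (eliminate b^-1) = x^2*y^2*z - x^3*y - x*y^3 - x*y*z^2 + x^2*z + 3*x*y - z
trace(b^-1 a^-1 b^-2 a^-1 b a^-1 b^-1) = trace(b^-1 a^-1 b^-2 a^-1 b a^-1) * trace(b) - trace(b^-1 a^-1 b^-2 a^-1 b a^-1 b)  (eliminate b^-1) = x*y^3*z^2 - 2*x^2*y^2*z - y^4*z - y^2*z^3 + x^3*y + x*y^3 + 2*x*y*z^2 - x^2*z + 3*y^2*z - 4*x*y + z

x*y^3*z^2 - 2*x^2*y^2*z - y^4*z - y^2*z^3 + x^3*y + x*y^3 + 2*x*y*z^2 - x^2*z + 3*y^2*z - 4*x*y + z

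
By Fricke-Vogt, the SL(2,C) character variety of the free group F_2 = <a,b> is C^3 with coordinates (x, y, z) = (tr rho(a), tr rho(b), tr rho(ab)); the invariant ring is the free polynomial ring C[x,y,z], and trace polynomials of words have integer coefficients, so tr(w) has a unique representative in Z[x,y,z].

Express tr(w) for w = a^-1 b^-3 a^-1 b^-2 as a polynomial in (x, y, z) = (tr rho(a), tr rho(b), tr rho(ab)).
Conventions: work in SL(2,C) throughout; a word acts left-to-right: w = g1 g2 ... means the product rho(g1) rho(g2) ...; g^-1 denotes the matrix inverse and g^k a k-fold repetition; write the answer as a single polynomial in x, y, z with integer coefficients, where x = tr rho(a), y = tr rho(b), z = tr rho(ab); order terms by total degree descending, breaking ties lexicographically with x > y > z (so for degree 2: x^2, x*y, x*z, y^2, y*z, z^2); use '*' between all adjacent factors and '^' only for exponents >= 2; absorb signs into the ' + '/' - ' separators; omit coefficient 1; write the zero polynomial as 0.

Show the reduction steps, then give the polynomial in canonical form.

trace(b^-1) = trace(b) = y
trace(b^-1 a) = trace(a)*trace(b) - trace(a b) = x*y - z
trace(b^-1 a^-1) = trace(b^-1)*trace(a) - trace(b^-1 a) = z
trace(b^-2 a^-1) = trace(b^-1 a^-1)*trace(b) - trace(b^-1 a^-1 b) = y*z - x
trace(a^-1 b^-3) = trace(b^-2 a^-1)*trace(b) - trace(b^-2 a^-1 b) = y^2*z - x*y - z
trace(b^-2) = trace(b^-1)*trace(b) - trace(1) = y^2 - 2
trace(b^-3) = trace(b^-2)*trace(b) - trace(b^-1) = y^3 - 3*y
trace(a^-1 b^-3 a^-1) = trace(a^-1 b^-3)*trace(a) - trace(a^-1 b^-3 a) = x*y^2*z - x^2*y - y^3 - x*z + 3*y
trace(b a b a) = trace(a b)*trace(a b) - trace(1) = z^2 - 2
trace(a b a^-1 b) = trace(b a b)*trace(a) - trace(b a b a) = x*y*z - x^2 - z^2 + 2
trace(b^-1 a b a^-1) = trace(a b a^-1)*trace(b) - trace(a b a^-1 b) = -x*y*z + x^2 + y^2 + z^2 - 2
trace(b^-2 a b a^-1) = trace(b^-1 a b a^-1)*trace(b) - trace(b^-1 a b a^-1 b) = -x*y^2*z + x^2*y + y^3 + y*z^2 - 3*y
trace(b a^-1 b^-3 a) = trace(b^-2 a b a^-1)*trace(b) - trace(b^-2 a b a^-1 b) = -x*y^3*z + x^2*y^2 + y^4 + y^2*z^2 + x*y*z - x^2 - 4*y^2 - z^2 + 2
trace(a^-1 b^-3 a^-1 b) = trace(b a^-1 b^-3)*trace(a) - trace(b a^-1 b^-3 a) = x*y^3*z - x^2*y^2 - y^4 - y^2*z^2 + 4*y^2 + z^2 - 2
trace(a^-1 b^-3 a^-1 b^-1) = trace(a^-1 b^-3 a^-1)*trace(b) - trace(a^-1 b^-3 a^-1 b) = y^2*z^2 - x*y*z - y^2 - z^2 + 2
trace(a^-1 b^-3 a^-1 b^-2) = trace(a^-1 b^-3 a^-1 b^-1)*trace(b) - trace(a^-1 b^-3 a^-1) = y^3*z^2 - 2*x*y^2*z + x^2*y - y*z^2 + x*z - y

y^3*z^2 - 2*x*y^2*z + x^2*y - y*z^2 + x*z - y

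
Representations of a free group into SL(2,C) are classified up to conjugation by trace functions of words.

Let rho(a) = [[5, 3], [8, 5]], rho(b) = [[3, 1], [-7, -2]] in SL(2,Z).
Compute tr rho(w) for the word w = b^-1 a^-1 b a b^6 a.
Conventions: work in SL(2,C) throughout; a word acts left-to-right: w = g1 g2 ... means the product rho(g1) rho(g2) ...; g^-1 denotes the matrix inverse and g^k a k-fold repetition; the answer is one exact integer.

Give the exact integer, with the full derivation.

rho(b^-1) = [[-2, -1], [7, 3]]
... * rho(a^-1) = [[5, -3], [-8, 5]]  ->  [[-2, 1], [11, -6]]
... * rho(b) = [[3, 1], [-7, -2]]  ->  [[-13, -4], [75, 23]]
... * rho(a) = [[5, 3], [8, 5]]  ->  [[-97, -59], [559, 340]]
... * rho(b) = [[3, 1], [-7, -2]]  ->  [[122, 21], [-703, -121]]
... * rho(b) = [[3, 1], [-7, -2]]  ->  [[219, 80], [-1262, -461]]
... * rho(b) = [[3, 1], [-7, -2]]  ->  [[97, 59], [-559, -340]]
... * rho(b) = [[3, 1], [-7, -2]]  ->  [[-122, -21], [703, 121]]
... * rho(b) = [[3, 1], [-7, -2]]  ->  [[-219, -80], [1262, 461]]
... * rho(b) = [[3, 1], [-7, -2]]  ->  [[-97, -59], [559, 340]]
... * rho(a) = [[5, 3], [8, 5]]  ->  [[-957, -586], [5515, 3377]]
tr = -957 + 3377 = 2420

2420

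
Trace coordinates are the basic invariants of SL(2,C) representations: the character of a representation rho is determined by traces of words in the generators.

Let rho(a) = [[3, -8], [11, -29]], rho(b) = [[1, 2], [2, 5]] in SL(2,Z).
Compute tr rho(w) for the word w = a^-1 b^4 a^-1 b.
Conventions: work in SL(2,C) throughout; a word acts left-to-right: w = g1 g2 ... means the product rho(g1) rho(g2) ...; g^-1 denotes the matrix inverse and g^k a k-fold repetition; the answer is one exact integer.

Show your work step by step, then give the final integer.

63202

rho(a^-1) = [[-29, 8], [-11, 3]]
... * rho(b) = [[1, 2], [2, 5]]  ->  [[-13, -18], [-5, -7]]
... * rho(b) = [[1, 2], [2, 5]]  ->  [[-49, -116], [-19, -45]]
... * rho(b) = [[1, 2], [2, 5]]  ->  [[-281, -678], [-109, -263]]
... * rho(b) = [[1, 2], [2, 5]]  ->  [[-1637, -3952], [-635, -1533]]
... * rho(a^-1) = [[-29, 8], [-11, 3]]  ->  [[90945, -24952], [35278, -9679]]
... * rho(b) = [[1, 2], [2, 5]]  ->  [[41041, 57130], [15920, 22161]]
tr = 41041 + 22161 = 63202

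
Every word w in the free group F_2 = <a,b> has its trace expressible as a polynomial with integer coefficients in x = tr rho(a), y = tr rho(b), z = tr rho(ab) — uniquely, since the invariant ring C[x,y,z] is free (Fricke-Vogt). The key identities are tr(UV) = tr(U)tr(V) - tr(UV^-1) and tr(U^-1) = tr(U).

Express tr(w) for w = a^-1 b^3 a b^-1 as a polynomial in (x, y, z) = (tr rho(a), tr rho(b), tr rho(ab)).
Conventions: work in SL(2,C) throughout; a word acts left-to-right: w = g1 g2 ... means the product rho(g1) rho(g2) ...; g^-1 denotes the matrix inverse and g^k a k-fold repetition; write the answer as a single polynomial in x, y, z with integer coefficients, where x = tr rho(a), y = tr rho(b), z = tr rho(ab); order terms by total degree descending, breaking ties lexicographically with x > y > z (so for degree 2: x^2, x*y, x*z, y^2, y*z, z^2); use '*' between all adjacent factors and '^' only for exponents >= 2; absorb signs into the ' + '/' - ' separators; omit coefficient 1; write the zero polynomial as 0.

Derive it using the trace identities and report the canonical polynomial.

and tr(b^2 a) = tr(b)*tr(a b) - tr(a)   [square of b] = y*z - x
tr(b^3 a) = tr(b)*tr(a b^2) - tr(a b)   [square of b] = y^2*z - x*y - z
tr(b^2) = tr(b)*tr(b) - tr(1)   [square of b] = y^2 - 2
next, tr(b^3) = tr(b)*tr(b^2) - tr(b)   [square of b] = y^3 - 3*y
next, tr(a b^3 a) = tr(a)*tr(b^3 a) - tr(b^3)   [square of a] = x*y^2*z - x^2*y - y^3 - x*z + 3*y
tr(a b a b) = tr(a b)*tr(a b) - tr(1)   [split at a repeated a] = z^2 - 2
tr(a b a) = tr(a)*tr(b a) - tr(b)   [square of a] = x*z - y
tr(a b a b^2) = tr(b)*tr(a b a b) - tr(a b a)   [square of b] = y*z^2 - x*z - y
tr(a b^3 a b) = tr(b)*tr(a b a b^2) - tr(a b a b)   [square of b] = y^2*z^2 - x*y*z - y^2 - z^2 + 2
next, tr(b^3 a b^-1 a) = tr(a b^3 a)*tr(b) - tr(a b^3 a b)   [inverse elimination on b] = x*y^3*z - x^2*y^2 - y^4 - y^2*z^2 + 4*y^2 + z^2 - 2
next, tr(a^-1 b^3 a b^-1) = tr(b^3 a b^-1)*tr(a) - tr(b^3 a b^-1 a)   [inverse elimination on a] = -x*y^3*z + x^2*y^2 + y^4 + y^2*z^2 + x*y*z - x^2 - 4*y^2 - z^2 + 2

-x*y^3*z + x^2*y^2 + y^4 + y^2*z^2 + x*y*z - x^2 - 4*y^2 - z^2 + 2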